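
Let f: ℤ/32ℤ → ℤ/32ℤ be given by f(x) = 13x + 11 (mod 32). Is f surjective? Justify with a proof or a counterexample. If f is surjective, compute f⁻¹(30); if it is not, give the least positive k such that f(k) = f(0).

Recall: f is surjective if every y in the codomain equals f(x) for some x in the domain.
Since gcd(13, 32) = 1, 13 is invertible modulo 32. Euclid's algorithm: 32 = 2·13 + 6, 13 = 2·6 + 1; back-substituting gives 1 = 5·13 − 2·32, so 13⁻¹ ≡ 5 (mod 32).
Then y ↦ 5(y − 11) is a two-sided inverse to f, so every y ∈ ℤ/32ℤ has a preimage.
Therefore f is surjective.
Since f is surjective, we compute f⁻¹(30): solve 13x + 11 ≡ 30 (mod 32), i.e. 13x ≡ 19 (mod 32).
Multiplying by 13⁻¹ = 5 gives x ≡ 5·19 = 95 = 2·32 + 31 ≡ 31 (mod 32).
Check: f(31) = 13·31 + 11 = 414 = 12·32 + 30 ≡ 30 (mod 32).

31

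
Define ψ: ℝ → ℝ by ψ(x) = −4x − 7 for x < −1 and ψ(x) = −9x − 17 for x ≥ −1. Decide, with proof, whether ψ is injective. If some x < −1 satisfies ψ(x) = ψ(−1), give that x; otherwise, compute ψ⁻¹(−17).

Both pieces are strictly decreasing (slopes −4 and −9), so each is injective on its own interval.
The left piece maps (−∞, −1) onto (−3, ∞); the right piece maps [−1, ∞) onto (−∞, −8].
These images are disjoint, so no value is attained by both pieces. Hence ψ is injective.
Because the two images are disjoint, no x < −1 has ψ(x) = ψ(−1), so we compute ψ⁻¹(−17): −17 lies in (−∞, −8], so solve −9x − 17 = −17: x = (−17 + 17)/(−9) = 0.

0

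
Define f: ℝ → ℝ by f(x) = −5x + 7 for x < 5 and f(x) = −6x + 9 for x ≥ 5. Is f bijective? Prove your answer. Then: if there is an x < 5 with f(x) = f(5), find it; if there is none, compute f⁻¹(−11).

18/5

Both pieces are strictly decreasing (slopes −5 and −6), so each is injective on its own interval.
The left piece maps (−∞, 5) onto (−18, ∞); the right piece maps [5, ∞) onto (−∞, −21].
The images leave a gap (−18 has no preimage), so f is not surjective, hence not bijective.
Because the two images are disjoint, no x < 5 has f(x) = f(5), so we compute f⁻¹(−11): −11 lies in (−18, ∞), so solve −5x + 7 = −11: x = (−11 − 7)/(−5) = 18/5.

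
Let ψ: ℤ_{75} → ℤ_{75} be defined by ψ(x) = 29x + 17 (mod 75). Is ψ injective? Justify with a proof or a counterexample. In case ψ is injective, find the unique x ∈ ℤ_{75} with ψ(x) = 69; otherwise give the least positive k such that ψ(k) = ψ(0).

38

If ψ(s) = ψ(t), then 29s ≡ 29t (mod 75). Because gcd(29, 75) = 1, we may cancel 29 to get s ≡ t (mod 75).
So ψ is injective.
We now compute 29⁻¹ mod 75 explicitly. Euclid's algorithm: 75 = 2·29 + 17, 29 = 1·17 + 12, 17 = 1·12 + 5, 12 = 2·5 + 2, 5 = 2·2 + 1; back-substituting gives 1 = 44·29 − 17·75, so 29⁻¹ ≡ 44 (mod 75).
Since ψ is injective, we find ψ⁻¹(69): we need 29x ≡ 69 − 17 ≡ 52 (mod 75). Using 29⁻¹ = 44: x ≡ 44·52 = 2288 = 30·75 + 38, so x = 38.
Check: ψ(38) = 29·38 + 17 = 1119 = 14·75 + 69 ≡ 69 (mod 75).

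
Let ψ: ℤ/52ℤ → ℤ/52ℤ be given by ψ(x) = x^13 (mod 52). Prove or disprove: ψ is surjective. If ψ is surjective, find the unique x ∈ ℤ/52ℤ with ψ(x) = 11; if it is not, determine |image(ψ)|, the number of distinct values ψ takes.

39

ψ(0) = 0^13 = 0.
ψ(26): Repeated squaring mod 52: 26^1 ≡ 26, 26^2 ≡ 26² = 676 ≡ 0, 26^4 ≡ 0² = 0, 26^8 ≡ 0² = 0. Since 13 = 8 + 4 + 1, 26^13 ≡ 0·0·26: 0·0 = 0, then 0·26 = 0. So 26^13 ≡ 0 (mod 52).
So ψ(0) = ψ(26) = 0 while 0 ≠ 26, so ψ is not injective.
A non-injective map from the 52-element set ℤ/52ℤ to itself takes at most 51 distinct values, so it cannot be surjective. Hence ψ is not surjective.
Since ψ is not surjective, we determine |image(ψ)|. Computing x^13 mod 52 for each x (by repeated squaring, reducing mod 52 at every step), the values ψ(0), ψ(1), …, ψ(51) are: 0, 1, 28, 3, 4, 5, 32, 7, 8, 9, 36, 11, 12, 13, 40, 15, 16, 17, 44, 19, 20, 21, 48, 23, 24, 25, 0, 27, 28, 29, 4, 31, 32, 33, 8, 35, 36, 37, 12, 39, 40, 41, 16, 43, 44, 45, 20, 47, 48, 49, 24, 51.
The distinct values are {0, 1, 3, 4, 5, 7, 8, 9, 11, 12, 13, 15, 16, 17, 19, 20, 21, 23, 24, 25, 27, 28, 29, 31, 32, 33, 35, 36, 37, 39, 40, 41, 43, 44, 45, 47, 48, 49, 51}; there are 39 of them.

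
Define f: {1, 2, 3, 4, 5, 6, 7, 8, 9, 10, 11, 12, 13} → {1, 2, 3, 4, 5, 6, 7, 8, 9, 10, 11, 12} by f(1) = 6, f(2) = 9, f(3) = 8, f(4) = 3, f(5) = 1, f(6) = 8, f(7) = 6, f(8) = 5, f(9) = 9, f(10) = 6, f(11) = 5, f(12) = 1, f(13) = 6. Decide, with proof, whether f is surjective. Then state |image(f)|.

No element maps to 2, so f is not surjective.
The image of f is {1, 3, 5, 6, 8, 9}, which has 6 elements.

6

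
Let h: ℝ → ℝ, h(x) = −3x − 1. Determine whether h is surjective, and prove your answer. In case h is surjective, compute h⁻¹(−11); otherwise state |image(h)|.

For any y ∈ ℝ, x = (y + 1)/(−3) satisfies h(x) = y.
Thus h is surjective.
Since h is surjective, we compute h⁻¹(−11) = (−11 + 1)/(−3) = 10/3.

10/3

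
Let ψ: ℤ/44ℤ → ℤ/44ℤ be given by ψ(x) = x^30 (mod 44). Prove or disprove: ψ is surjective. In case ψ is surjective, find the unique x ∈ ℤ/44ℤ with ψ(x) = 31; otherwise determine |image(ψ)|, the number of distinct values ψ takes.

4

ψ(1) = 1^30 = 1.
ψ(3): Repeated squaring mod 44: 3^1 ≡ 3, 3^2 ≡ 3² = 9, 3^4 ≡ 9² = 81 ≡ 37, 3^8 ≡ 37² = 1369 ≡ 5, 3^16 ≡ 5² = 25. Since 30 = 16 + 8 + 4 + 2, 3^30 ≡ 25·5·37·9: 25·5 = 125 ≡ 37, then 37·37 = 1369 ≡ 5, then 5·9 = 45 ≡ 1. So 3^30 ≡ 1 (mod 44).
So ψ(1) = ψ(3) = 1 while 1 ≠ 3, thus ψ is not injective.
A non-injective map from the 44-element set ℤ/44ℤ to itself takes at most 43 distinct values, so it cannot be surjective. Thus ψ is not surjective.
Since ψ is not surjective, we determine |image(ψ)|. Computing x^30 mod 44 for each x (by repeated squaring, reducing mod 44 at every step), the values ψ(0), ψ(1), …, ψ(43) are: 0, 1, 12, 1, 12, 1, 12, 1, 12, 1, 12, 33, 12, 1, 12, 1, 12, 1, 12, 1, 12, 1, 0, 1, 12, 1, 12, 1, 12, 1, 12, 1, 12, 33, 12, 1, 12, 1, 12, 1, 12, 1, 12, 1.
The distinct values are {0, 1, 12, 33}; there are 4 of them.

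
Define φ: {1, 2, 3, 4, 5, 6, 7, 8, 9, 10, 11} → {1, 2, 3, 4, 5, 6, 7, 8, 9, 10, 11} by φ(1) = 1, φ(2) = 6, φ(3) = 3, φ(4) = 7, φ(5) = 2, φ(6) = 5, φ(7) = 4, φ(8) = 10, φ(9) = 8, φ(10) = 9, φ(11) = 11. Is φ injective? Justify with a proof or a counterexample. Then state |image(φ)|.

11

The values φ(1), …, φ(11) are 1, 6, 3, 7, 2, 5, 4, 10, 8, 9, 11 — all distinct.
So φ(u) = φ(v) only when u = v, and φ is injective.
The image of φ is {1, 2, 3, 4, 5, 6, 7, 8, 9, 10, 11}, which has 11 elements.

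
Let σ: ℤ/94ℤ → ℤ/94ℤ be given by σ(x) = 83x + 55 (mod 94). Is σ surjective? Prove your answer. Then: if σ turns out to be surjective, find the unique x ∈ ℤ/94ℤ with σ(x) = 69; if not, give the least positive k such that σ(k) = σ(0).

Recall: σ is surjective if every y in the codomain equals σ(x) for some x in the domain.
Since gcd(83, 94) = 1, 83 is invertible modulo 94. Euclid's algorithm: 94 = 1·83 + 11, 83 = 7·11 + 6, 11 = 1·6 + 5, 6 = 1·5 + 1; back-substituting gives 1 = 17·83 − 15·94, so 83⁻¹ ≡ 17 (mod 94).
For any y ∈ ℤ/94ℤ, x = 17(y − 55) mod 94 satisfies σ(x) = 83·17(y − 55) + 55 ≡ y (since 83·17 ≡ 1 mod 94). So every y has a preimage.
Hence σ is surjective.
Since σ is surjective, we find σ⁻¹(69): we need 83x ≡ 69 − 55 ≡ 14 (mod 94). Using 83⁻¹ = 17: x ≡ 17·14 = 238 = 2·94 + 50, so x = 50.
Check: σ(50) = 83·50 + 55 = 4205 = 44·94 + 69 ≡ 69 (mod 94).

50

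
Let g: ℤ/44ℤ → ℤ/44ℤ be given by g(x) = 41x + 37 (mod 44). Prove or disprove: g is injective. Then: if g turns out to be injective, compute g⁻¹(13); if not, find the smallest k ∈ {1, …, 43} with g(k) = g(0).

Recall that g is injective when g(u) = g(v) forces u = v.
Suppose g(u) = g(v) in ℤ/44ℤ. Then 41u + 37 ≡ 41v + 37 (mod 44), hence 41(u − v) ≡ 0 (mod 44).
Since gcd(41, 44) = 1, 41 is invertible modulo 44, so u − v ≡ 0 (mod 44), i.e. u = v.
Hence g is injective.
We now compute 41⁻¹ mod 44 explicitly. Euclid's algorithm: 44 = 1·41 + 3, 41 = 13·3 + 2, 3 = 1·2 + 1; back-substituting gives 1 = 29·41 − 27·44, so 41⁻¹ ≡ 29 (mod 44).
Since g is injective, we compute g⁻¹(13): solve 41x + 37 ≡ 13 (mod 44), i.e. 41x ≡ 20 (mod 44).
Multiplying by 41⁻¹ = 29 gives x ≡ 29·20 = 580 = 13·44 + 8 ≡ 8 (mod 44).
Check: g(8) = 41·8 + 37 = 365 = 8·44 + 13 ≡ 13 (mod 44).

8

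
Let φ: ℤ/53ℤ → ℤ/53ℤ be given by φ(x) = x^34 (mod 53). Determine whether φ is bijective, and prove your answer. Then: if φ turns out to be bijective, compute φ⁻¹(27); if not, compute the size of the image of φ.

φ(26): Repeated squaring mod 53: 26^1 ≡ 26, 26^2 ≡ 26² = 676 ≡ 40, 26^4 ≡ 40² = 1600 ≡ 10, 26^8 ≡ 10² = 100 ≡ 47, 26^16 ≡ 47² = 2209 ≡ 36, 26^32 ≡ 36² = 1296 ≡ 24. Since 34 = 32 + 2, 26^34 ≡ 24·40: 24·40 = 960 ≡ 6. So 26^34 ≡ 6 (mod 53).
φ(27): Repeated squaring mod 53: 27^1 ≡ 27, 27^2 ≡ 27² = 729 ≡ 40, 27^4 ≡ 40² = 1600 ≡ 10, 27^8 ≡ 10² = 100 ≡ 47, 27^16 ≡ 47² = 2209 ≡ 36, 27^32 ≡ 36² = 1296 ≡ 24. Since 34 = 32 + 2, 27^34 ≡ 24·40: 24·40 = 960 ≡ 6. So 27^34 ≡ 6 (mod 53).
So φ(26) = φ(27) = 6 while 26 ≠ 27, hence φ is not injective, hence not bijective.
Since φ is not bijective, we determine |image(φ)|. Computing x^34 mod 53 for each x (by repeated squaring, reducing mod 53 at every step), the values φ(0), φ(1), …, φ(52) are: 0, 1, 9, 11, 28, 38, 46, 44, 40, 15, 24, 10, 43, 36, 25, 47, 42, 49, 29, 17, 4, 7, 37, 52, 16, 13, 6, 6, 13, 16, 52, 37, 7, 4, 17, 29, 49, 42, 47, 25, 36, 43, 10, 24, 15, 40, 44, 46, 38, 28, 11, 9, 1.
The distinct values are {0, 1, 4, 6, 7, 9, 10, 11, 13, 15, 16, 17, 24, 25, 28, 29, 36, 37, 38, 40, 42, 43, 44, 46, 47, 49, 52}; there are 27 of them.

27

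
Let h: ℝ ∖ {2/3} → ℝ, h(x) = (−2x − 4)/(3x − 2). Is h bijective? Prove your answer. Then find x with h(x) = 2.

0

If h(x) = −2/3, cross-multiplying gives 3(−2x − 4) = −2(3x − 2), which simplifies to −12 = 4 — false.  So −2/3 has no preimage and h is not surjective.
Hence h is not bijective.
Solving h(x) = 2: cross-multiplying gives −2x − 4 = 2(3x − 2), which rearranges to −8x = 0, so x = 0.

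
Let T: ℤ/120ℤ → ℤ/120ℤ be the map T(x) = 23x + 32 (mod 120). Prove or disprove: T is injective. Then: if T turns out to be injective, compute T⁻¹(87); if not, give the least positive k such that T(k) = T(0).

Recall: T is injective if T(a) = T(b) implies a = b.
Suppose T(a) = T(b) in ℤ/120ℤ. Then 23a + 32 ≡ 23b + 32 (mod 120), thus 23(a − b) ≡ 0 (mod 120).
Since gcd(23, 120) = 1, 23 is invertible modulo 120, therefore a − b ≡ 0 (mod 120), i.e. a = b.
Therefore T is injective.
We now compute 23⁻¹ mod 120 explicitly. Euclid's algorithm: 120 = 5·23 + 5, 23 = 4·5 + 3, 5 = 1·3 + 2, 3 = 1·2 + 1; back-substituting gives 1 = 47·23 − 9·120, so 23⁻¹ ≡ 47 (mod 120).
Since T is injective, we find T⁻¹(87): we need 23x ≡ 87 − 32 ≡ 55 (mod 120). Using 23⁻¹ = 47: x ≡ 47·55 = 2585 = 21·120 + 65, so x = 65.
Check: T(65) = 23·65 + 32 = 1527 = 12·120 + 87 ≡ 87 (mod 120).

65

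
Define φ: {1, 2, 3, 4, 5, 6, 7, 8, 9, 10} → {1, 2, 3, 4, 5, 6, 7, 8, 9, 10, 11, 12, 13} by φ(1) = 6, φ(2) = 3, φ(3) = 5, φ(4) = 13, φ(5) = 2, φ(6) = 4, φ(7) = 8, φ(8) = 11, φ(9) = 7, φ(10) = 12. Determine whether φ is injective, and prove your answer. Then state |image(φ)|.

The values φ(1), …, φ(10) are 6, 3, 5, 13, 2, 4, 8, 11, 7, 12 — all distinct.
So φ(u) = φ(v) only when u = v, and φ is injective.
The image of φ is {2, 3, 4, 5, 6, 7, 8, 11, 12, 13}, which has 10 elements.

10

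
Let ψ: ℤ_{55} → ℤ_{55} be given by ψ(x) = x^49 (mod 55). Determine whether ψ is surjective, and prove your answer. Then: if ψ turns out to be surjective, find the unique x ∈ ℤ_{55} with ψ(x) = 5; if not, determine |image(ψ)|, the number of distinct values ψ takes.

20

Computing x^49 mod 55 for each x (by repeated squaring, reducing mod 55 at every step), the values ψ(0), ψ(1), …, ψ(54) are: 0, 1, 17, 48, 14, 20, 46, 52, 18, 49, 10, 11, 12, 28, 4, 25, 31, 2, 8, 29, 5, 21, 22, 23, 39, 15, 36, 42, 13, 19, 40, 16, 32, 33, 34, 50, 26, 47, 53, 24, 30, 51, 27, 43, 44, 45, 6, 37, 3, 9, 35, 41, 7, 38, 54.
Every element of ℤ_{55} appears exactly once in this list, so ψ is a bijection, and in particular surjective.
Since ψ is surjective, we read off the preimage of 5 from the same table: ψ(20) = 5, so ψ⁻¹(5) = 20.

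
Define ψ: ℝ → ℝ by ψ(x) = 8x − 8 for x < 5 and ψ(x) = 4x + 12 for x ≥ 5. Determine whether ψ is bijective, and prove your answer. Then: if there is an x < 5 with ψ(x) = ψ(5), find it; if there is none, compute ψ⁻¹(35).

23/4

Both pieces are strictly increasing (slopes 8 and 4), so each is injective on its own interval.
The left piece maps (−∞, 5) onto (−∞, 32); the right piece maps [5, ∞) onto [32, ∞).
Since 32 = 32, the images partition ℝ: ψ is injective and surjective, hence bijective.
Because the two images are disjoint, no x < 5 has ψ(x) = ψ(5), so we compute ψ⁻¹(35): 35 lies in [32, ∞), so solve 4x + 12 = 35: x = (35 − 12)/4 = 23/4.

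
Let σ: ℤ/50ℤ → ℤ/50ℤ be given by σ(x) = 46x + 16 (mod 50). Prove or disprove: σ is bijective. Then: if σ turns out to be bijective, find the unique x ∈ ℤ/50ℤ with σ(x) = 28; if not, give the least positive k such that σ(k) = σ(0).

We have gcd(46, 50) = 2 > 1. Taking x_1 = 0 and x_2 = 25: σ(0) = 16 and σ(25) = 46·25 + 16 = 1166 ≡ 16 (mod 50).
So σ(0) = σ(25) while 0 ≠ 25, thus σ is not injective, hence not bijective.
Since σ is not bijective, we find the least positive k with σ(k) = σ(0): this means 46k ≡ 0 (mod 50), i.e. 50 ∣ 46k. Since gcd(46, 50) = 2, dividing through by 2 this holds exactly when 25 ∣ 23k, and as gcd(23, 25) = 1, exactly when 25 ∣ k.
The smallest positive such k is 25.

25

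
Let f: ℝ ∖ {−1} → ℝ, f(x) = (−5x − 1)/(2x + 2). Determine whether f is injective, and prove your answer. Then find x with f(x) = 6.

Suppose f(x_1) = f(x_2). Cross-multiplying: (−5x_1 − 1)(2x_2 + 2) = (−5x_2 − 1)(2x_1 + 2).
Expanding both sides and cancelling the symmetric terms leaves −8·(x_1 − x_2) = 0. Since −8 ≠ 0, x_1 = x_2. Thus f is injective.
Solving f(x) = 6: cross-multiplying gives −5x − 1 = 6(2x + 2), which rearranges to −17x = 13, so x = −13/17.

-13/17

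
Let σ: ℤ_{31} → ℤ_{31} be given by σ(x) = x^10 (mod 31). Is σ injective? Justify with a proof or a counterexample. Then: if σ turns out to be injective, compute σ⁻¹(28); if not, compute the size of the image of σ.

4

σ(1) = 1^10 = 1.
σ(2): Repeated squaring mod 31: 2^1 ≡ 2, 2^2 ≡ 2² = 4, 2^4 ≡ 4² = 16, 2^8 ≡ 16² = 256 ≡ 8. Since 10 = 8 + 2, 2^10 ≡ 8·4: 8·4 = 32 ≡ 1. So 2^10 ≡ 1 (mod 31).
So σ(1) = σ(2) = 1 while 1 ≠ 2, thus σ is not injective.
Since σ is not injective, we determine |image(σ)|. Computing x^10 mod 31 for each x (by repeated squaring, reducing mod 31 at every step), the values σ(0), σ(1), …, σ(30) are: 0, 1, 1, 25, 1, 5, 25, 25, 1, 5, 5, 5, 25, 5, 25, 1, 1, 25, 5, 25, 5, 5, 5, 1, 25, 25, 5, 1, 25, 1, 1.
The distinct values are {0, 1, 5, 25}; there are 4 of them.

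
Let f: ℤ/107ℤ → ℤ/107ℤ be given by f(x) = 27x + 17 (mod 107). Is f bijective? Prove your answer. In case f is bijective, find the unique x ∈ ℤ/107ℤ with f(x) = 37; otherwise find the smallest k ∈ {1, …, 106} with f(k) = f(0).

Suppose f(u) = f(v) in ℤ/107ℤ. Then 27u + 17 ≡ 27v + 17 (mod 107), so 27(u − v) ≡ 0 (mod 107).
Since gcd(27, 107) = 1, 27 is invertible modulo 107, so u − v ≡ 0 (mod 107), i.e. u = v.
We now compute 27⁻¹ mod 107 explicitly. Euclid's algorithm: 107 = 3·27 + 26, 27 = 1·26 + 1; back-substituting gives 1 = 4·27 − 1·107, so 27⁻¹ ≡ 4 (mod 107).
For any y ∈ ℤ/107ℤ, x = 4(y − 17) mod 107 satisfies f(x) = 27·4(y − 17) + 17 ≡ y (since 27·4 ≡ 1 mod 107). So every y has a preimage.
Therefore f is bijective.
Since f is bijective, we find f⁻¹(37): we need 27x ≡ 37 − 17 ≡ 20 (mod 107). Using 27⁻¹ = 4: x ≡ 4·20 = 80, so x = 80.
Check: f(80) = 27·80 + 17 = 2177 = 20·107 + 37 ≡ 37 (mod 107).

80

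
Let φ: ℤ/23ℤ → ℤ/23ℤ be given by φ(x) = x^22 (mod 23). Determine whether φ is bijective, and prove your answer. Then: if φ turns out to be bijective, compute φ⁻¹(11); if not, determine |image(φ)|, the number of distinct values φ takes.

φ(1) = 1^22 = 1.
φ(2): Repeated squaring mod 23: 2^1 ≡ 2, 2^2 ≡ 2² = 4, 2^4 ≡ 4² = 16, 2^8 ≡ 16² = 256 ≡ 3, 2^16 ≡ 3² = 9. Since 22 = 16 + 4 + 2, 2^22 ≡ 9·16·4: 9·16 = 144 ≡ 6, then 6·4 = 24 ≡ 1. So 2^22 ≡ 1 (mod 23).
So φ(1) = φ(2) = 1 while 1 ≠ 2, therefore φ is not injective, hence not bijective.
Since φ is not bijective, we determine |image(φ)|. Computing x^22 mod 23 for each x (by repeated squaring, reducing mod 23 at every step), the values φ(0), φ(1), …, φ(22) are: 0, 1, 1, 1, 1, 1, 1, 1, 1, 1, 1, 1, 1, 1, 1, 1, 1, 1, 1, 1, 1, 1, 1.
The distinct values are {0, 1}; there are 2 of them.

2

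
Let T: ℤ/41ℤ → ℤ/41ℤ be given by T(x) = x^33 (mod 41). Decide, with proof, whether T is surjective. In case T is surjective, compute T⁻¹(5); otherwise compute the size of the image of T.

Since 41 is prime, the nonzero elements of ℤ/41ℤ form a cyclic group of order 40.
As gcd(33, 40) = 1, raising to the 33rd power is a bijection on this group: if s^33 ≡ t^33 then (st^{−1})^33 = 1, and the only element of order dividing gcd(33, 40) = 1 is 1, so s = t.
With T(0) = 0 this makes T injective on all of ℤ/41ℤ, hence bijective (finite equal-size domain and codomain). In particular T is surjective.
Since T is surjective, we find the preimage of 5. The inverse of x ↦ x^33 on (ℤ/41ℤ)^× is x ↦ x^17, because 33·17 = 561 = 14·40 + 1 ≡ 1 (mod 40) and x^{40} = 1 for x ≠ 0 (Fermat). So T⁻¹(5) = 5^17 mod 41.
Repeated squaring mod 41: 5^1 ≡ 5, 5^2 ≡ 5² = 25, 5^4 ≡ 25² = 625 ≡ 10, 5^8 ≡ 10² = 100 ≡ 18, 5^16 ≡ 18² = 324 ≡ 37. Since 17 = 16 + 1, 5^17 ≡ 37·5: 37·5 = 185 ≡ 21. So 5^17 ≡ 21 (mod 41).
Hence T⁻¹(5) = 21.

21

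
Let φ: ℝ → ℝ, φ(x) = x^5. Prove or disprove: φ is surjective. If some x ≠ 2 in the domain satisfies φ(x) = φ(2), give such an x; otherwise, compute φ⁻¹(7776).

6

For any y ∈ ℝ, x = y^{1/5} ∈ ℝ gives φ(x) = y, so φ is surjective.
Since x ↦ x^5 is strictly increasing on ℝ, it is injective there, so no x ≠ 2 in the domain has φ(x) = φ(2). We therefore compute φ⁻¹(7776) = 7776^{1/5} = 6 (indeed 6^5 = 7776).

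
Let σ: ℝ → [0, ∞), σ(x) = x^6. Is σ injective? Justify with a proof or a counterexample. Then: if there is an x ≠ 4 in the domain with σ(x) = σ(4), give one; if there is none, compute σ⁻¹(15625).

σ(4) = 4096 = (−4)^6 = σ(−4) (since 6 is even), with 4 ≠ −4. So σ is not injective.
For the follow-up, such an x exists: taking x = −4 ∈ ℝ gives σ(−4) = 4096 = σ(4) with −4 ≠ 4.

-4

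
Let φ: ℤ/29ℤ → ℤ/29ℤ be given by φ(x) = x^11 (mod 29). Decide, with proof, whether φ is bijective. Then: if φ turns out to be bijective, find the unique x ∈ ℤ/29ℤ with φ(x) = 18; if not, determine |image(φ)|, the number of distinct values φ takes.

Since 29 is prime, the nonzero elements of ℤ/29ℤ form a cyclic group of order 28.
As gcd(11, 28) = 1, raising to the 11th power is a bijection on this group: if s^11 ≡ t^11 then (st^{−1})^11 = 1, and the only element of order dividing gcd(11, 28) = 1 is 1, so s = t.
With φ(0) = 0 this makes φ injective on all of ℤ/29ℤ, hence bijective (finite equal-size domain and codomain). In particular φ is bijective.
Since φ is bijective, we find the preimage of 18. The inverse of x ↦ x^11 on (ℤ/29ℤ)^× is x ↦ x^23, because 11·23 = 253 = 9·28 + 1 ≡ 1 (mod 28) and x^{28} = 1 for x ≠ 0 (Fermat). So φ⁻¹(18) = 18^23 mod 29.
Repeated squaring mod 29: 18^1 ≡ 18, 18^2 ≡ 18² = 324 ≡ 5, 18^4 ≡ 5² = 25, 18^8 ≡ 25² = 625 ≡ 16, 18^16 ≡ 16² = 256 ≡ 24. Since 23 = 16 + 4 + 2 + 1, 18^23 ≡ 24·25·5·18: 24·25 = 600 ≡ 20, then 20·5 = 100 ≡ 13, then 13·18 = 234 ≡ 2. So 18^23 ≡ 2 (mod 29).
Hence φ⁻¹(18) = 2.

2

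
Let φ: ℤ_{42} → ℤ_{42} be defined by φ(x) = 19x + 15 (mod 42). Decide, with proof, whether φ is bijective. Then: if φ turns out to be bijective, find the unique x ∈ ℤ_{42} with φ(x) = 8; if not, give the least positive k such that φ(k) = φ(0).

35

Recall that φ is injective if φ(a) = φ(b) implies a = b.
Suppose φ(a) = φ(b) in ℤ_{42}. Then 19a + 15 ≡ 19b + 15 (mod 42), thus 19(a − b) ≡ 0 (mod 42).
Since gcd(19, 42) = 1, 19 is invertible modulo 42, therefore a − b ≡ 0 (mod 42), i.e. a = b.
We now compute 19⁻¹ mod 42 explicitly. Euclid's algorithm: 42 = 2·19 + 4, 19 = 4·4 + 3, 4 = 1·3 + 1; back-substituting gives 1 = 31·19 − 14·42, so 19⁻¹ ≡ 31 (mod 42).
Then y ↦ 31(y − 15) is a two-sided inverse to φ, so every y ∈ ℤ_{42} has a preimage.
So φ is bijective.
Since φ is bijective, we compute φ⁻¹(8): solve 19x + 15 ≡ 8 (mod 42), i.e. 19x ≡ 35 (mod 42).
Multiplying by 19⁻¹ = 31 gives x ≡ 31·35 = 1085 = 25·42 + 35 ≡ 35 (mod 42).
Check: φ(35) = 19·35 + 15 = 680 = 16·42 + 8 ≡ 8 (mod 42).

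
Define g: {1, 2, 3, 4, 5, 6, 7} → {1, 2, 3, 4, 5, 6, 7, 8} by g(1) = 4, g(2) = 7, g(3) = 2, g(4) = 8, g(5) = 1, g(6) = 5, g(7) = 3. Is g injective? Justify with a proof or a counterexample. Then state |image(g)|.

7

The values g(1), …, g(7) are 4, 7, 2, 8, 1, 5, 3 — all distinct.
So g(x_1) = g(x_2) only when x_1 = x_2, and g is injective.
The image of g is {1, 2, 3, 4, 5, 7, 8}, which has 7 elements.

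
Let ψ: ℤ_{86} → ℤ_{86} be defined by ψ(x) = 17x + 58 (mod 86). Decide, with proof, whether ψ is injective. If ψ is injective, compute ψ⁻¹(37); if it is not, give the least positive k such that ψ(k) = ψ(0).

Suppose ψ(a) = ψ(b) in ℤ_{86}. Then 17a + 58 ≡ 17b + 58 (mod 86), thus 17(a − b) ≡ 0 (mod 86).
Since gcd(17, 86) = 1, 17 is invertible modulo 86, hence a − b ≡ 0 (mod 86), i.e. a = b.
Therefore ψ is injective.
We now compute 17⁻¹ mod 86 explicitly. Euclid's algorithm: 86 = 5·17 + 1; back-substituting gives 1 = 81·17 − 16·86, so 17⁻¹ ≡ 81 (mod 86).
Since ψ is injective, we find ψ⁻¹(37): we need 17x ≡ 37 − 58 ≡ 65 (mod 86). Using 17⁻¹ = 81: x ≡ 81·65 = 5265 = 61·86 + 19, so x = 19.
Check: ψ(19) = 17·19 + 58 = 381 = 4·86 + 37 ≡ 37 (mod 86).

19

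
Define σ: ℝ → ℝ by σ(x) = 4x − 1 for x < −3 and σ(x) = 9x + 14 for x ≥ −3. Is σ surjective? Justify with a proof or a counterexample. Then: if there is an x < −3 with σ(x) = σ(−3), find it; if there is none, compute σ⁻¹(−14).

-13/4

Both pieces are strictly increasing (slopes 4 and 9), so each is injective on its own interval.
The left piece maps (−∞, −3) onto (−∞, −13); the right piece maps [−3, ∞) onto [−13, ∞).
These images together cover ℝ, so σ is surjective.
Because the two images are disjoint, no x < −3 has σ(x) = σ(−3), so we compute σ⁻¹(−14): −14 lies in (−∞, −13), so solve 4x − 1 = −14: x = (−14 + 1)/4 = −13/4.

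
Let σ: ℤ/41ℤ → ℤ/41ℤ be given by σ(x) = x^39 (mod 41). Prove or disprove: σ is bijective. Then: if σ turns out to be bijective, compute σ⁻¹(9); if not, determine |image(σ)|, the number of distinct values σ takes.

32

Since 41 is prime, the nonzero elements of ℤ/41ℤ form a cyclic group of order 40.
As gcd(39, 40) = 1, raising to the 39th power is a bijection on this group: if s^39 ≡ t^39 then (st^{−1})^39 = 1, and the only element of order dividing gcd(39, 40) = 1 is 1, so s = t.
With σ(0) = 0 this makes σ injective on all of ℤ/41ℤ, hence bijective (finite equal-size domain and codomain). In particular σ is bijective.
Since σ is bijective, we find the preimage of 9. The inverse of x ↦ x^39 on (ℤ/41ℤ)^× is x ↦ x^39, because 39·39 = 1521 = 38·40 + 1 ≡ 1 (mod 40) and x^{40} = 1 for x ≠ 0 (Fermat). So σ⁻¹(9) = 9^39 mod 41.
Repeated squaring mod 41: 9^1 ≡ 9, 9^2 ≡ 9² = 81 ≡ 40, 9^4 ≡ 40² = 1600 ≡ 1, 9^8 ≡ 1² = 1, 9^16 ≡ 1² = 1, 9^32 ≡ 1² = 1. Since 39 = 32 + 4 + 2 + 1, 9^39 ≡ 1·1·40·9: 1·1 = 1, then 1·40 = 40, then 40·9 = 360 ≡ 32. So 9^39 ≡ 32 (mod 41).
Hence σ⁻¹(9) = 32.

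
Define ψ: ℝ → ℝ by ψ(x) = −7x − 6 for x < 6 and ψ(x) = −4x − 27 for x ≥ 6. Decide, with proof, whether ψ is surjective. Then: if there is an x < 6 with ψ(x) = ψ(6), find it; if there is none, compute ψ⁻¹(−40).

Both pieces are strictly decreasing (slopes −7 and −4), so each is injective on its own interval.
The left piece maps (−∞, 6) onto (−48, ∞); the right piece maps [6, ∞) onto (−∞, −51].
The union (−48, ∞) ∪ (−∞, −51] omits the interval between −48 and −51; in particular −48 has no preimage. So ψ is not surjective.
Because the two images are disjoint, no x < 6 has ψ(x) = ψ(6), so we compute ψ⁻¹(−40): −40 lies in (−48, ∞), so solve −7x − 6 = −40: x = (−40 + 6)/(−7) = 34/7.

34/7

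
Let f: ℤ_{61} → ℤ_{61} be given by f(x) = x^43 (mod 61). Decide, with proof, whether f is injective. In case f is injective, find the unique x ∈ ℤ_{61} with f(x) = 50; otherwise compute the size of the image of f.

11

Since 61 is prime, the nonzero elements of ℤ_{61} form a cyclic group of order 60.
As gcd(43, 60) = 1, raising to the 43rd power is a bijection on this group: if x_1^43 ≡ x_2^43 then (x_1x_2^{−1})^43 = 1, and the only element of order dividing gcd(43, 60) = 1 is 1, so x_1 = x_2.
With f(0) = 0 this makes f injective on all of ℤ_{61}, hence bijective (finite equal-size domain and codomain). In particular f is injective.
Since f is injective, we find the preimage of 50. The inverse of x ↦ x^43 on (ℤ_{61})^× is x ↦ x^7, because 43·7 = 301 = 5·60 + 1 ≡ 1 (mod 60) and x^{60} = 1 for x ≠ 0 (Fermat). So f⁻¹(50) = 50^7 mod 61.
Repeated squaring mod 61: 50^1 ≡ 50, 50^2 ≡ 50² = 2500 ≡ 60, 50^4 ≡ 60² = 3600 ≡ 1. Since 7 = 4 + 2 + 1, 50^7 ≡ 1·60·50: 1·60 = 60, then 60·50 = 3000 ≡ 11. So 50^7 ≡ 11 (mod 61).
Hence f⁻¹(50) = 11.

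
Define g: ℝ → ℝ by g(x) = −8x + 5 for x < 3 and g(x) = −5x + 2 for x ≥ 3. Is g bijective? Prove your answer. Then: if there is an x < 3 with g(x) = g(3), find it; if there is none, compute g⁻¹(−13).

9/4

Both pieces are strictly decreasing (slopes −8 and −5), so each is injective on its own interval.
The left piece maps (−∞, 3) onto (−19, ∞); the right piece maps [3, ∞) onto (−∞, −13].
These images overlap. In particular g(3) = −13 (right piece), and solving −8x + 5 = −13 on the left piece gives x = 9/4 < 3.
So g(9/4) = g(3) with 9/4 ≠ 3, and g is not injective, hence not bijective. This x = 9/4 is the requested value below 3.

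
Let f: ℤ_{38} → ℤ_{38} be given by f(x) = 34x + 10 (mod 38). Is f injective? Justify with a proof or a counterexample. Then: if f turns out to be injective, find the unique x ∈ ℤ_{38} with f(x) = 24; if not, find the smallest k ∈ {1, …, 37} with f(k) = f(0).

We have gcd(34, 38) = 2 > 1. Taking a = 0 and b = 19: f(0) = 10 and f(19) = 34·19 + 10 = 656 ≡ 10 (mod 38).
So f(0) = f(19) while 0 ≠ 19, so f is not injective.
Since f is not injective, we find the least positive k with f(k) = f(0): this means 34k ≡ 0 (mod 38), i.e. 38 ∣ 34k. Since gcd(34, 38) = 2, dividing through by 2 this holds exactly when 19 ∣ 17k, and as gcd(17, 19) = 1, exactly when 19 ∣ k.
The smallest positive such k is 19.

19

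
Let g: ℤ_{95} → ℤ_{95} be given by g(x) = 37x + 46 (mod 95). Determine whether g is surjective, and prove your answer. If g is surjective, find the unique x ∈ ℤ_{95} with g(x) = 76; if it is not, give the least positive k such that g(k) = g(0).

65

Since gcd(37, 95) = 1, 37 is invertible modulo 95. Euclid's algorithm: 95 = 2·37 + 21, 37 = 1·21 + 16, 21 = 1·16 + 5, 16 = 3·5 + 1; back-substituting gives 1 = 18·37 − 7·95, so 37⁻¹ ≡ 18 (mod 95).
Then y ↦ 18(y − 46) is a two-sided inverse to g, so every y ∈ ℤ_{95} has a preimage.
So g is surjective.
Since g is surjective, we compute g⁻¹(76): solve 37x + 46 ≡ 76 (mod 95), i.e. 37x ≡ 30 (mod 95).
Multiplying by 37⁻¹ = 18 gives x ≡ 18·30 = 540 = 5·95 + 65 ≡ 65 (mod 95).
Check: g(65) = 37·65 + 46 = 2451 = 25·95 + 76 ≡ 76 (mod 95).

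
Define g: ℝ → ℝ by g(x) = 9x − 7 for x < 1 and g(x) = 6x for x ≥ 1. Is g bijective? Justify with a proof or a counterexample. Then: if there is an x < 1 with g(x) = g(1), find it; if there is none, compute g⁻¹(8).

Both pieces are strictly increasing (slopes 9 and 6), so each is injective on its own interval.
The left piece maps (−∞, 1) onto (−∞, 2); the right piece maps [1, ∞) onto [6, ∞).
The images leave a gap (2 has no preimage), so g is not surjective, hence not bijective.
Because the two images are disjoint, no x < 1 has g(x) = g(1), so we compute g⁻¹(8): 8 lies in [6, ∞), so solve 6x = 8: x = (8 − 0)/6 = 4/3.

4/3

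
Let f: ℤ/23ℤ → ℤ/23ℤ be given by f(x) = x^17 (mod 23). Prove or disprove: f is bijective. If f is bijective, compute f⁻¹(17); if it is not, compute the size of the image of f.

10

Since 23 is prime, the nonzero elements of ℤ/23ℤ form a cyclic group of order 22.
As gcd(17, 22) = 1, raising to the 17th power is a bijection on this group: if u^17 ≡ v^17 then (uv^{−1})^17 = 1, and the only element of order dividing gcd(17, 22) = 1 is 1, so u = v.
With f(0) = 0 this makes f injective on all of ℤ/23ℤ, hence bijective (finite equal-size domain and codomain). In particular f is bijective.
Since f is bijective, we find the preimage of 17. The inverse of x ↦ x^17 on (ℤ/23ℤ)^× is x ↦ x^13, because 17·13 = 221 = 10·22 + 1 ≡ 1 (mod 22) and x^{22} = 1 for x ≠ 0 (Fermat). So f⁻¹(17) = 17^13 mod 23.
Repeated squaring mod 23: 17^1 ≡ 17, 17^2 ≡ 17² = 289 ≡ 13, 17^4 ≡ 13² = 169 ≡ 8, 17^8 ≡ 8² = 64 ≡ 18. Since 13 = 8 + 4 + 1, 17^13 ≡ 18·8·17: 18·8 = 144 ≡ 6, then 6·17 = 102 ≡ 10. So 17^13 ≡ 10 (mod 23).
Hence f⁻¹(17) = 10.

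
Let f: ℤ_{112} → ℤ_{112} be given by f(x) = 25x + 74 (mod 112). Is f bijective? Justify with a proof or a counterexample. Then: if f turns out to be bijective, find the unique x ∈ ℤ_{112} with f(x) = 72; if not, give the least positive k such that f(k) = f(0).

By definition, f is injective when f(x_1) = f(x_2) forces x_1 = x_2.
If f(x_1) = f(x_2), then 25x_1 ≡ 25x_2 (mod 112). Because gcd(25, 112) = 1, we may cancel 25 to get x_1 ≡ x_2 (mod 112).
We now compute 25⁻¹ mod 112 explicitly. Euclid's algorithm: 112 = 4·25 + 12, 25 = 2·12 + 1; back-substituting gives 1 = 9·25 − 2·112, so 25⁻¹ ≡ 9 (mod 112).
For any y ∈ ℤ_{112}, x = 9(y − 74) mod 112 satisfies f(x) = 25·9(y − 74) + 74 ≡ y (since 25·9 ≡ 1 mod 112). So every y has a preimage.
Hence f is bijective.
Since f is bijective, we compute f⁻¹(72): solve 25x + 74 ≡ 72 (mod 112), i.e. 25x ≡ 110 (mod 112).
Multiplying by 25⁻¹ = 9 gives x ≡ 9·110 = 990 = 8·112 + 94 ≡ 94 (mod 112).
Check: f(94) = 25·94 + 74 = 2424 = 21·112 + 72 ≡ 72 (mod 112).

94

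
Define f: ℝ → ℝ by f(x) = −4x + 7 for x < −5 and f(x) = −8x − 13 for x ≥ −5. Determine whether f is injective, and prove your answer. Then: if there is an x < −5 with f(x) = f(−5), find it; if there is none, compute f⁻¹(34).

-27/4

Both pieces are strictly decreasing (slopes −4 and −8), so each is injective on its own interval.
The left piece maps (−∞, −5) onto (27, ∞); the right piece maps [−5, ∞) onto (−∞, 27].
These images are disjoint, so no value is attained by both pieces. Hence f is injective.
Because the two images are disjoint, no x < −5 has f(x) = f(−5), so we compute f⁻¹(34): 34 lies in (27, ∞), so solve −4x + 7 = 34: x = (34 − 7)/(−4) = −27/4.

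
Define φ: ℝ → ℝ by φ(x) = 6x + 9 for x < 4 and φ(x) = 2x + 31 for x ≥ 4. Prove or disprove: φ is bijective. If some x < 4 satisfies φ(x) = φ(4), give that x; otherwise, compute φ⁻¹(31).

11/3

Both pieces are strictly increasing (slopes 6 and 2), so each is injective on its own interval.
The left piece maps (−∞, 4) onto (−∞, 33); the right piece maps [4, ∞) onto [39, ∞).
The images leave a gap (33 has no preimage), so φ is not surjective, hence not bijective.
Because the two images are disjoint, no x < 4 has φ(x) = φ(4), so we compute φ⁻¹(31): 31 lies in (−∞, 33), so solve 6x + 9 = 31: x = (31 − 9)/6 = 11/3.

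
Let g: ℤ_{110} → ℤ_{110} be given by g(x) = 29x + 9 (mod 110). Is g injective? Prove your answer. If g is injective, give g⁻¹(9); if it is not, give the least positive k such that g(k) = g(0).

By definition, injectivity means: for all s, t in the domain, g(s) = g(t) implies s = t.
Suppose g(s) = g(t) in ℤ_{110}. Then 29s + 9 ≡ 29t + 9 (mod 110), so 29(s − t) ≡ 0 (mod 110).
Since gcd(29, 110) = 1, 29 is invertible modulo 110, therefore s − t ≡ 0 (mod 110), i.e. s = t.
Thus g is injective.
We now compute 29⁻¹ mod 110 explicitly. Euclid's algorithm: 110 = 3·29 + 23, 29 = 1·23 + 6, 23 = 3·6 + 5, 6 = 1·5 + 1; back-substituting gives 1 = 19·29 − 5·110, so 29⁻¹ ≡ 19 (mod 110).
Since g is injective, we compute g⁻¹(9): solve 29x + 9 ≡ 9 (mod 110), i.e. 29x ≡ 0 (mod 110).
Multiplying by 29⁻¹ = 19 gives x ≡ 19·0 = 0 ≡ 0 (mod 110).
Check: g(0) = 29·0 + 9 = 9 ≡ 9 (mod 110).

0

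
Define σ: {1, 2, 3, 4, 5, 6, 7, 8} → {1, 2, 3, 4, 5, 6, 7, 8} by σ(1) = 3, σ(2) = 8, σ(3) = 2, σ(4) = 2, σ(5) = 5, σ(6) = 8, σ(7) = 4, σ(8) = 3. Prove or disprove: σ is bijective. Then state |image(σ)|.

5

σ(3) = 2 = σ(4) with 3 ≠ 4, so σ is not injective, hence not bijective.
The image of σ is {2, 3, 4, 5, 8}, which has 5 elements.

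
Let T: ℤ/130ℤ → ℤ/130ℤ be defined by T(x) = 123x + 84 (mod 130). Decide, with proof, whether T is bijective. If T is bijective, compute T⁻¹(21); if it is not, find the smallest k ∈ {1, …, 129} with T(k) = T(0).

By definition, T is injective if T(s) = T(t) implies s = t.
If T(s) = T(t), then 123s ≡ 123t (mod 130). Because gcd(123, 130) = 1, we may cancel 123 to get s ≡ t (mod 130).
We now compute 123⁻¹ mod 130 explicitly. Euclid's algorithm: 130 = 1·123 + 7, 123 = 17·7 + 4, 7 = 1·4 + 3, 4 = 1·3 + 1; back-substituting gives 1 = 37·123 − 35·130, so 123⁻¹ ≡ 37 (mod 130).
Then y ↦ 37(y − 84) is a two-sided inverse to T, so every y ∈ ℤ/130ℤ has a preimage.
Hence T is bijective.
Since T is bijective, we compute T⁻¹(21): solve 123x + 84 ≡ 21 (mod 130), i.e. 123x ≡ 67 (mod 130).
Multiplying by 123⁻¹ = 37 gives x ≡ 37·67 = 2479 = 19·130 + 9 ≡ 9 (mod 130).
Check: T(9) = 123·9 + 84 = 1191 = 9·130 + 21 ≡ 21 (mod 130).

9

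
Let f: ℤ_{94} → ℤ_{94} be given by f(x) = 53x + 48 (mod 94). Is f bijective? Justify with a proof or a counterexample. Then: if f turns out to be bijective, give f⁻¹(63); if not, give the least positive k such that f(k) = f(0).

73

Recall: f is injective if f(a) = f(b) implies a = b.
Suppose f(a) = f(b) in ℤ_{94}. Then 53a + 48 ≡ 53b + 48 (mod 94), therefore 53(a − b) ≡ 0 (mod 94).
Since gcd(53, 94) = 1, 53 is invertible modulo 94, so a − b ≡ 0 (mod 94), i.e. a = b.
We now compute 53⁻¹ mod 94 explicitly. Euclid's algorithm: 94 = 1·53 + 41, 53 = 1·41 + 12, 41 = 3·12 + 5, 12 = 2·5 + 2, 5 = 2·2 + 1; back-substituting gives 1 = 55·53 − 31·94, so 53⁻¹ ≡ 55 (mod 94).
Then y ↦ 55(y − 48) is a two-sided inverse to f, so every y ∈ ℤ_{94} has a preimage.
So f is bijective.
Since f is bijective, we compute f⁻¹(63): solve 53x + 48 ≡ 63 (mod 94), i.e. 53x ≡ 15 (mod 94).
Multiplying by 53⁻¹ = 55 gives x ≡ 55·15 = 825 = 8·94 + 73 ≡ 73 (mod 94).
Check: f(73) = 53·73 + 48 = 3917 = 41·94 + 63 ≡ 63 (mod 94).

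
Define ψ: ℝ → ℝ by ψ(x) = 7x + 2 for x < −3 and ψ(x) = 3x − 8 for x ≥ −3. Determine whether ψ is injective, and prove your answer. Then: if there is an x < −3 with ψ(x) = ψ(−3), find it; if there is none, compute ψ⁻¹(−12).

Both pieces are strictly increasing (slopes 7 and 3), so each is injective on its own interval.
The left piece maps (−∞, −3) onto (−∞, −19); the right piece maps [−3, ∞) onto [−17, ∞).
These images are disjoint, so no value is attained by both pieces. Thus ψ is injective.
Because the two images are disjoint, no x < −3 has ψ(x) = ψ(−3), so we compute ψ⁻¹(−12): −12 lies in [−17, ∞), so solve 3x − 8 = −12: x = (−12 + 8)/3 = −4/3.

-4/3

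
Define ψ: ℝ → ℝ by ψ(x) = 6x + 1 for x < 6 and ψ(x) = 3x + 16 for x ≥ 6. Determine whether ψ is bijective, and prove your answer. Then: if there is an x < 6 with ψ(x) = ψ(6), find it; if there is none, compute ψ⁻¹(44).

11/2

Both pieces are strictly increasing (slopes 6 and 3), so each is injective on its own interval.
The left piece maps (−∞, 6) onto (−∞, 37); the right piece maps [6, ∞) onto [34, ∞).
These images overlap. In particular ψ(6) = 34 (right piece), and solving 6x + 1 = 34 on the left piece gives x = 11/2 < 6.
So ψ(11/2) = ψ(6) with 11/2 ≠ 6, and ψ is not injective, hence not bijective. This x = 11/2 is the requested value below 6.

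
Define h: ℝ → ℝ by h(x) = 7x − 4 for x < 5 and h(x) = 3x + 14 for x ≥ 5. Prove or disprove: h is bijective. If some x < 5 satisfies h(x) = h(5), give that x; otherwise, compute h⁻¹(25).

Both pieces are strictly increasing (slopes 7 and 3), so each is injective on its own interval.
The left piece maps (−∞, 5) onto (−∞, 31); the right piece maps [5, ∞) onto [29, ∞).
These images overlap. In particular h(5) = 29 (right piece), and solving 7x − 4 = 29 on the left piece gives x = 33/7 < 5.
So h(33/7) = h(5) with 33/7 ≠ 5, and h is not injective, hence not bijective. This x = 33/7 is the requested value below 5.

33/7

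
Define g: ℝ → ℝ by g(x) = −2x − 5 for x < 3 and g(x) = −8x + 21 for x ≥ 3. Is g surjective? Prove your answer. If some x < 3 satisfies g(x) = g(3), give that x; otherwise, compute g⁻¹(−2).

-1

Both pieces are strictly decreasing (slopes −2 and −8), so each is injective on its own interval.
The left piece maps (−∞, 3) onto (−11, ∞); the right piece maps [3, ∞) onto (−∞, −3].
The union (−11, ∞) ∪ (−∞, −3] covers ℝ, so g is surjective.
For the follow-up: the images overlap, so an x < 3 with g(x) = g(3) exists. g(3) = −3; solving −2x − 5 = −3 for x < 3 gives x = (−3 + 5)/(−2) = −1.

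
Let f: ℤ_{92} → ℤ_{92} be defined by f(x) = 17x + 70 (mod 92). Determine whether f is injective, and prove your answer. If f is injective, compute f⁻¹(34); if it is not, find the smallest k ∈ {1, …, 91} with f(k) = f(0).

By definition, f is injective when f(x_1) = f(x_2) forces x_1 = x_2.
If f(x_1) = f(x_2), then 17x_1 ≡ 17x_2 (mod 92). Because gcd(17, 92) = 1, we may cancel 17 to get x_1 ≡ x_2 (mod 92).
Hence f is injective.
We now compute 17⁻¹ mod 92 explicitly. Euclid's algorithm: 92 = 5·17 + 7, 17 = 2·7 + 3, 7 = 2·3 + 1; back-substituting gives 1 = 65·17 − 12·92, so 17⁻¹ ≡ 65 (mod 92).
Since f is injective, we compute f⁻¹(34): solve 17x + 70 ≡ 34 (mod 92), i.e. 17x ≡ 56 (mod 92).
Multiplying by 17⁻¹ = 65 gives x ≡ 65·56 = 3640 = 39·92 + 52 ≡ 52 (mod 92).
Check: f(52) = 17·52 + 70 = 954 = 10·92 + 34 ≡ 34 (mod 92).

52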